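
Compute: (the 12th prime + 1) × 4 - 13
Convert the 12th prime (prime index) → 37 (decimal)
Expression in decimal: (37 + 1) × 4 - 13
Parentheses first: 37 + 1 = 38
Multiply: 38 × 4 = 152
Subtract: 152 - 13 = 139
139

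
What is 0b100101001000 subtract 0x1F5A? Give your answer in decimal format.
Convert 0b100101001000 (binary) → 2048 + 256 + 64 + 8 = 2376 (decimal)
Convert 0x1F5A (hexadecimal) → 1×4096 + 15×256 + 5×16 + 10 = 8026 (decimal)
Compute 2376 - 8026 = -5650
-5650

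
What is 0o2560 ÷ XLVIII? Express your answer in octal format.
Convert 0o2560 (octal) → 2×512 + 5×64 + 6×8 = 1392 (decimal)
Convert XLVIII (Roman numeral) → 40 + 5 + 1 + 1 + 1 = 48 (decimal)
Compute 1392 ÷ 48 = 29
Convert 29 (decimal) → 29 = 3×8 + 5 → 0o35 (octal)
0o35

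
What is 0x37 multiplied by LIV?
Convert 0x37 (hexadecimal) → 3×16 + 7 = 55 (decimal)
Convert LIV (Roman numeral) → 50 + 4 = 54 (decimal)
Compute 55 × 54 = 2970
2970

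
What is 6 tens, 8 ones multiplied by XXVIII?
Convert 6 tens, 8 ones (place-value notation) → 6×10 + 8 = 68 (decimal)
Convert XXVIII (Roman numeral) → 10 + 10 + 5 + 1 + 1 + 1 = 28 (decimal)
Compute 68 × 28 = 1904
1904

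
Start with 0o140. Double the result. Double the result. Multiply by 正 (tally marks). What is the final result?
Convert 0o140 (octal) → 1×64 + 4×8 = 96 (decimal)
Start: 96
96 × 2 = 192
192 × 2 = 384
Convert 正 (tally marks) → 5 (decimal)
384 × 5 = 1920
1920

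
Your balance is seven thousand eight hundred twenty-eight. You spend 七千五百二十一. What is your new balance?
Convert seven thousand eight hundred twenty-eight (English words) → 7×1000 + 8×100 + 28 = 7828 (decimal)
Convert 七千五百二十一 (Chinese numeral) → 7×1000 + 5×100 + 2×10 + 1 = 7521 (decimal)
Compute 7828 - 7521 = 307
307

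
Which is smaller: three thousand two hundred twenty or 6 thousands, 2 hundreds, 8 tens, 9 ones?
Convert three thousand two hundred twenty (English words) → 3×1000 + 2×100 + 20 = 3220 (decimal)
Convert 6 thousands, 2 hundreds, 8 tens, 9 ones (place-value notation) → 6×1000 + 2×100 + 8×10 + 9 = 6289 (decimal)
Compare 3220 vs 6289: smaller = 3220
3220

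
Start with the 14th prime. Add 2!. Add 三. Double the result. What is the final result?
Convert the 14th prime (prime index) → 43 (decimal)
Start: 43
Convert 2! (factorial) → 2 (decimal)
43 + 2 = 45
Convert 三 (Chinese numeral) → 3 (decimal)
45 + 3 = 48
48 × 2 = 96
96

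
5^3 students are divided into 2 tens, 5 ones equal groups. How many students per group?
Convert 5^3 (power) → 125 (decimal)
Convert 2 tens, 5 ones (place-value notation) → 2×10 + 5 = 25 (decimal)
Compute 125 ÷ 25 = 5
5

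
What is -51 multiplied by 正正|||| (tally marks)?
Convert 正正|||| (tally marks) → 5 + 5 + 4 = 14 (decimal)
Compute -51 × 14 = -714
-714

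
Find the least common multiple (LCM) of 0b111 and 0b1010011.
Convert 0b111 (binary) → 4 + 2 + 1 = 7 (decimal)
Convert 0b1010011 (binary) → 64 + 16 + 2 + 1 = 83 (decimal)
Compute lcm(7, 83) = 581
581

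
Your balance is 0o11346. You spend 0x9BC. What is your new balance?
Convert 0o11346 (octal) → 1×4096 + 1×512 + 3×64 + 4×8 + 6 = 4838 (decimal)
Convert 0x9BC (hexadecimal) → 9×256 + 11×16 + 12 = 2492 (decimal)
Compute 4838 - 2492 = 2346
2346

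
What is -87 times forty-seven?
Convert forty-seven (English words) → 47 (decimal)
Compute -87 × 47 = -4089
-4089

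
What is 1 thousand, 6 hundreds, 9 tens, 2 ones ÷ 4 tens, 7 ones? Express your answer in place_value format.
Convert 1 thousand, 6 hundreds, 9 tens, 2 ones (place-value notation) → 1×1000 + 6×100 + 9×10 + 2 = 1692 (decimal)
Convert 4 tens, 7 ones (place-value notation) → 4×10 + 7 = 47 (decimal)
Compute 1692 ÷ 47 = 36
Convert 36 (decimal) → 36 = 3×10 + 6 → 3 tens, 6 ones (place-value notation)
3 tens, 6 ones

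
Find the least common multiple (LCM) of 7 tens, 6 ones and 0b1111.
Convert 7 tens, 6 ones (place-value notation) → 7×10 + 6 = 76 (decimal)
Convert 0b1111 (binary) → 8 + 4 + 2 + 1 = 15 (decimal)
Compute lcm(76, 15) = 1140
1140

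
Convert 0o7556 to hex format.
Convert 0o7556 (octal) → 7×512 + 5×64 + 5×8 + 6 = 3950 (decimal)
Convert 3950 (decimal) → 3950 = 15×256 + 6×16 + 14 → 0xF6E (hexadecimal)
0xF6E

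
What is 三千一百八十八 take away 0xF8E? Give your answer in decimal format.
Convert 三千一百八十八 (Chinese numeral) → 3×1000 + 1×100 + 8×10 + 8 = 3188 (decimal)
Convert 0xF8E (hexadecimal) → 15×256 + 8×16 + 14 = 3982 (decimal)
Compute 3188 - 3982 = -794
-794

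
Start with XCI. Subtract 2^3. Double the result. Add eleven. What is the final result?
Convert XCI (Roman numeral) → 90 + 1 = 91 (decimal)
Start: 91
Convert 2^3 (power) → 8 (decimal)
91 - 8 = 83
83 × 2 = 166
Convert eleven (English words) → 11 (decimal)
166 + 11 = 177
177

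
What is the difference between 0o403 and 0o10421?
Convert 0o403 (octal) → 4×64 + 3 = 259 (decimal)
Convert 0o10421 (octal) → 1×4096 + 4×64 + 2×8 + 1 = 4369 (decimal)
Difference: |259 - 4369| = 4110
4110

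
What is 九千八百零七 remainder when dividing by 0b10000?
Convert 九千八百零七 (Chinese numeral) → 9×1000 + 8×100 + 7 = 9807 (decimal)
Convert 0b10000 (binary) → 16 (decimal)
Compute 9807 mod 16 = 15
15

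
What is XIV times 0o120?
Convert XIV (Roman numeral) → 10 + 4 = 14 (decimal)
Convert 0o120 (octal) → 1×64 + 2×8 = 80 (decimal)
Compute 14 × 80 = 1120
1120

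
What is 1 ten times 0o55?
Convert 1 ten (place-value notation) → 1×10 = 10 (decimal)
Convert 0o55 (octal) → 5×8 + 5 = 45 (decimal)
Compute 10 × 45 = 450
450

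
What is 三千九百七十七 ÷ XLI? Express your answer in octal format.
Convert 三千九百七十七 (Chinese numeral) → 3×1000 + 9×100 + 7×10 + 7 = 3977 (decimal)
Convert XLI (Roman numeral) → 40 + 1 = 41 (decimal)
Compute 3977 ÷ 41 = 97
Convert 97 (decimal) → 97 = 1×64 + 4×8 + 1 → 0o141 (octal)
0o141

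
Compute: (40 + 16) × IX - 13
Convert IX (Roman numeral) → 9 (decimal)
Expression in decimal: (40 + 16) × 9 - 13
Parentheses first: 40 + 16 = 56
Multiply: 56 × 9 = 504
Subtract: 504 - 13 = 491
491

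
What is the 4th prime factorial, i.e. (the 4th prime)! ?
Convert the 4th prime (prime index) → 7 (decimal)
Compute 7! = 5040
5040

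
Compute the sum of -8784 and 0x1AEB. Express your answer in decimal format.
Convert 0x1AEB (hexadecimal) → 1×4096 + 10×256 + 14×16 + 11 = 6891 (decimal)
Compute -8784 + 6891 = -1893
-1893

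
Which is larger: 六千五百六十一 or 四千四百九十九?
Convert 六千五百六十一 (Chinese numeral) → 6×1000 + 5×100 + 6×10 + 1 = 6561 (decimal)
Convert 四千四百九十九 (Chinese numeral) → 4×1000 + 4×100 + 9×10 + 9 = 4499 (decimal)
Compare 6561 vs 4499: larger = 6561
6561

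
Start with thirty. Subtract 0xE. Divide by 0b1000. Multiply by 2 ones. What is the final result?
Convert thirty (English words) → 30 (decimal)
Start: 30
Convert 0xE (hexadecimal) → 14 (decimal)
30 - 14 = 16
Convert 0b1000 (binary) → 8 (decimal)
16 ÷ 8 = 2
Convert 2 ones (place-value notation) → 2 (decimal)
2 × 2 = 4
4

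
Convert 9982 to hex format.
Convert 9982 (decimal) → 9982 = 2×4096 + 6×256 + 15×16 + 14 → 0x26FE (hexadecimal)
0x26FE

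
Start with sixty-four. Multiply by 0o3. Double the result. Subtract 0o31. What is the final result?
Convert sixty-four (English words) → 64 (decimal)
Start: 64
Convert 0o3 (octal) → 3 (decimal)
64 × 3 = 192
192 × 2 = 384
Convert 0o31 (octal) → 3×8 + 1 = 25 (decimal)
384 - 25 = 359
359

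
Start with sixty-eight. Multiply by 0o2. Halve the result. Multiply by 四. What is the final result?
Convert sixty-eight (English words) → 68 (decimal)
Start: 68
Convert 0o2 (octal) → 2 (decimal)
68 × 2 = 136
136 ÷ 2 = 68
Convert 四 (Chinese numeral) → 4 (decimal)
68 × 4 = 272
272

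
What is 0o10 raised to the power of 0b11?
Convert 0o10 (octal) → 1×8 = 8 (decimal)
Convert 0b11 (binary) → 2 + 1 = 3 (decimal)
Compute 8 ^ 3 = 512
512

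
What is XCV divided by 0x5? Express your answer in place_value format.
Convert XCV (Roman numeral) → 90 + 5 = 95 (decimal)
Convert 0x5 (hexadecimal) → 5 (decimal)
Compute 95 ÷ 5 = 19
Convert 19 (decimal) → 19 = 1×10 + 9 → 1 ten, 9 ones (place-value notation)
1 ten, 9 ones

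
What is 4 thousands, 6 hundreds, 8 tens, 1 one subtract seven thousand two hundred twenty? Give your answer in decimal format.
Convert 4 thousands, 6 hundreds, 8 tens, 1 one (place-value notation) → 4×1000 + 6×100 + 8×10 + 1 = 4681 (decimal)
Convert seven thousand two hundred twenty (English words) → 7×1000 + 2×100 + 20 = 7220 (decimal)
Compute 4681 - 7220 = -2539
-2539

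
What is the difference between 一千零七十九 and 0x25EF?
Convert 一千零七十九 (Chinese numeral) → 1×1000 + 7×10 + 9 = 1079 (decimal)
Convert 0x25EF (hexadecimal) → 2×4096 + 5×256 + 14×16 + 15 = 9711 (decimal)
Difference: |1079 - 9711| = 8632
8632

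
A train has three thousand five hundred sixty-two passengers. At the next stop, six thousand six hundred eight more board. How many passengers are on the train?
Convert three thousand five hundred sixty-two (English words) → 3×1000 + 5×100 + 62 = 3562 (decimal)
Convert six thousand six hundred eight (English words) → 6×1000 + 6×100 + 8 = 6608 (decimal)
Compute 3562 + 6608 = 10170
10170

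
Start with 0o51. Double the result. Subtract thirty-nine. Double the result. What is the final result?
Convert 0o51 (octal) → 5×8 + 1 = 41 (decimal)
Start: 41
41 × 2 = 82
Convert thirty-nine (English words) → 39 (decimal)
82 - 39 = 43
43 × 2 = 86
86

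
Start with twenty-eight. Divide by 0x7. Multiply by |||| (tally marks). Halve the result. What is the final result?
Convert twenty-eight (English words) → 28 (decimal)
Start: 28
Convert 0x7 (hexadecimal) → 7 (decimal)
28 ÷ 7 = 4
Convert |||| (tally marks) → 4 (decimal)
4 × 4 = 16
16 ÷ 2 = 8
8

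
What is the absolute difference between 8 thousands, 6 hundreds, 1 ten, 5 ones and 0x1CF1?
Convert 8 thousands, 6 hundreds, 1 ten, 5 ones (place-value notation) → 8×1000 + 6×100 + 1×10 + 5 = 8615 (decimal)
Convert 0x1CF1 (hexadecimal) → 1×4096 + 12×256 + 15×16 + 1 = 7409 (decimal)
Compute |8615 - 7409| = 1206
1206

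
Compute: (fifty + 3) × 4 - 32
Convert fifty (English words) → 50 (decimal)
Expression in decimal: (50 + 3) × 4 - 32
Parentheses first: 50 + 3 = 53
Multiply: 53 × 4 = 212
Subtract: 212 - 32 = 180
180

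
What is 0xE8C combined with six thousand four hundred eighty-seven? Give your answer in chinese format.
Convert 0xE8C (hexadecimal) → 14×256 + 8×16 + 12 = 3724 (decimal)
Convert six thousand four hundred eighty-seven (English words) → 6×1000 + 4×100 + 87 = 6487 (decimal)
Compute 3724 + 6487 = 10211
Convert 10211 (decimal) → 10211 = 1×10000 + 2×100 + 1×10 + 1 → 一万零二百一十一 (Chinese numeral)
一万零二百一十一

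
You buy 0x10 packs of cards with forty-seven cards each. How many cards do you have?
Convert forty-seven (English words) → 47 (decimal)
Convert 0x10 (hexadecimal) → 1×16 = 16 (decimal)
Compute 47 × 16 = 752
752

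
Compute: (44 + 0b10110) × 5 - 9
Convert 0b10110 (binary) → 16 + 4 + 2 = 22 (decimal)
Expression in decimal: (44 + 22) × 5 - 9
Parentheses first: 44 + 22 = 66
Multiply: 66 × 5 = 330
Subtract: 330 - 9 = 321
321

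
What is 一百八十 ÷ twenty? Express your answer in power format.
Convert 一百八十 (Chinese numeral) → 1×100 + 8×10 = 180 (decimal)
Convert twenty (English words) → 20 (decimal)
Compute 180 ÷ 20 = 9
Convert 9 (decimal) → 3^2 (power)
3^2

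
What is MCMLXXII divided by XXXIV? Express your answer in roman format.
Convert MCMLXXII (Roman numeral) → 1000 + 900 + 50 + 10 + 10 + 1 + 1 = 1972 (decimal)
Convert XXXIV (Roman numeral) → 10 + 10 + 10 + 4 = 34 (decimal)
Compute 1972 ÷ 34 = 58
Convert 58 (decimal) → 58 = 50 + 5 + 1 + 1 + 1 → LVIII (Roman numeral)
LVIII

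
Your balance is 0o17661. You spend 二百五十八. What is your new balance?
Convert 0o17661 (octal) → 1×4096 + 7×512 + 6×64 + 6×8 + 1 = 8113 (decimal)
Convert 二百五十八 (Chinese numeral) → 2×100 + 5×10 + 8 = 258 (decimal)
Compute 8113 - 258 = 7855
7855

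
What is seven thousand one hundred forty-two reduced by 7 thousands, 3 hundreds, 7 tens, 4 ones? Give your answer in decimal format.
Convert seven thousand one hundred forty-two (English words) → 7×1000 + 1×100 + 42 = 7142 (decimal)
Convert 7 thousands, 3 hundreds, 7 tens, 4 ones (place-value notation) → 7×1000 + 3×100 + 7×10 + 4 = 7374 (decimal)
Compute 7142 - 7374 = -232
-232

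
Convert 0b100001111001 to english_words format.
Convert 0b100001111001 (binary) → 2048 + 64 + 32 + 16 + 8 + 1 = 2169 (decimal)
Convert 2169 (decimal) → 2169 = 2×1000 + 1×100 + 69 → two thousand one hundred sixty-nine (English words)
two thousand one hundred sixty-nine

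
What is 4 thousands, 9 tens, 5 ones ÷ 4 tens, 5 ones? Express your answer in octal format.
Convert 4 thousands, 9 tens, 5 ones (place-value notation) → 4×1000 + 9×10 + 5 = 4095 (decimal)
Convert 4 tens, 5 ones (place-value notation) → 4×10 + 5 = 45 (decimal)
Compute 4095 ÷ 45 = 91
Convert 91 (decimal) → 91 = 1×64 + 3×8 + 3 → 0o133 (octal)
0o133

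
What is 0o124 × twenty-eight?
Convert 0o124 (octal) → 1×64 + 2×8 + 4 = 84 (decimal)
Convert twenty-eight (English words) → 28 (decimal)
Compute 84 × 28 = 2352
2352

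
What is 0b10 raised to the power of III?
Convert 0b10 (binary) → 2 (decimal)
Convert III (Roman numeral) → 1 + 1 + 1 = 3 (decimal)
Compute 2 ^ 3 = 8
8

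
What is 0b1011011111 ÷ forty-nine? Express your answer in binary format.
Convert 0b1011011111 (binary) → 512 + 128 + 64 + 16 + 8 + 4 + 2 + 1 = 735 (decimal)
Convert forty-nine (English words) → 49 (decimal)
Compute 735 ÷ 49 = 15
Convert 15 (decimal) → 15 = 8 + 4 + 2 + 1 → 0b1111 (binary)
0b1111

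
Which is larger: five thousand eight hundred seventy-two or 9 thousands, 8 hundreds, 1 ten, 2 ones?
Convert five thousand eight hundred seventy-two (English words) → 5×1000 + 8×100 + 72 = 5872 (decimal)
Convert 9 thousands, 8 hundreds, 1 ten, 2 ones (place-value notation) → 9×1000 + 8×100 + 1×10 + 2 = 9812 (decimal)
Compare 5872 vs 9812: larger = 9812
9812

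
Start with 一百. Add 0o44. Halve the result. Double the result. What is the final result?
Convert 一百 (Chinese numeral) → 1×100 = 100 (decimal)
Start: 100
Convert 0o44 (octal) → 4×8 + 4 = 36 (decimal)
100 + 36 = 136
136 ÷ 2 = 68
68 × 2 = 136
136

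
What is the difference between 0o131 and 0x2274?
Convert 0o131 (octal) → 1×64 + 3×8 + 1 = 89 (decimal)
Convert 0x2274 (hexadecimal) → 2×4096 + 2×256 + 7×16 + 4 = 8820 (decimal)
Difference: |89 - 8820| = 8731
8731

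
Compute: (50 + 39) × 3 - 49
Parentheses first: 50 + 39 = 89
Multiply: 89 × 3 = 267
Subtract: 267 - 49 = 218
218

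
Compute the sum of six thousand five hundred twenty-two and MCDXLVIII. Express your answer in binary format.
Convert six thousand five hundred twenty-two (English words) → 6×1000 + 5×100 + 22 = 6522 (decimal)
Convert MCDXLVIII (Roman numeral) → 1000 + 400 + 40 + 5 + 1 + 1 + 1 = 1448 (decimal)
Compute 6522 + 1448 = 7970
Convert 7970 (decimal) → 7970 = 4096 + 2048 + 1024 + 512 + 256 + 32 + 2 → 0b1111100100010 (binary)
0b1111100100010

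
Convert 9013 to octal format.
Convert 9013 (decimal) → 9013 = 2×4096 + 1×512 + 4×64 + 6×8 + 5 → 0o21465 (octal)
0o21465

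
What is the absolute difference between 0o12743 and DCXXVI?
Convert 0o12743 (octal) → 1×4096 + 2×512 + 7×64 + 4×8 + 3 = 5603 (decimal)
Convert DCXXVI (Roman numeral) → 500 + 100 + 10 + 10 + 5 + 1 = 626 (decimal)
Compute |5603 - 626| = 4977
4977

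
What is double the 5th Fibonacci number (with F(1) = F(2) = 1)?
The 5th Fibonacci number (with F(1) = F(2) = 1): 1, 1, 2, 3, 5 → 5
Compute 5 × 2 = 10
10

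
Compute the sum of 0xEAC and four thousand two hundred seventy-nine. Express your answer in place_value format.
Convert 0xEAC (hexadecimal) → 14×256 + 10×16 + 12 = 3756 (decimal)
Convert four thousand two hundred seventy-nine (English words) → 4×1000 + 2×100 + 79 = 4279 (decimal)
Compute 3756 + 4279 = 8035
Convert 8035 (decimal) → 8035 = 8×1000 + 3×10 + 5 → 8 thousands, 3 tens, 5 ones (place-value notation)
8 thousands, 3 tens, 5 ones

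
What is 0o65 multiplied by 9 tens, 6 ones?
Convert 0o65 (octal) → 6×8 + 5 = 53 (decimal)
Convert 9 tens, 6 ones (place-value notation) → 9×10 + 6 = 96 (decimal)
Compute 53 × 96 = 5088
5088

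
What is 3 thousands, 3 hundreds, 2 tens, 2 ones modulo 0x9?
Convert 3 thousands, 3 hundreds, 2 tens, 2 ones (place-value notation) → 3×1000 + 3×100 + 2×10 + 2 = 3322 (decimal)
Convert 0x9 (hexadecimal) → 9 (decimal)
Compute 3322 mod 9 = 1
1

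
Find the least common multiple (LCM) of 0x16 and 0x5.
Convert 0x16 (hexadecimal) → 1×16 + 6 = 22 (decimal)
Convert 0x5 (hexadecimal) → 5 (decimal)
Compute lcm(22, 5) = 110
110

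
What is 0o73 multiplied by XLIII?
Convert 0o73 (octal) → 7×8 + 3 = 59 (decimal)
Convert XLIII (Roman numeral) → 40 + 1 + 1 + 1 = 43 (decimal)
Compute 59 × 43 = 2537
2537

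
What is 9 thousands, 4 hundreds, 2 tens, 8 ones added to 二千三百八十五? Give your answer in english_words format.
Convert 9 thousands, 4 hundreds, 2 tens, 8 ones (place-value notation) → 9×1000 + 4×100 + 2×10 + 8 = 9428 (decimal)
Convert 二千三百八十五 (Chinese numeral) → 2×1000 + 3×100 + 8×10 + 5 = 2385 (decimal)
Compute 9428 + 2385 = 11813
Convert 11813 (decimal) → 11813 = 11×1000 + 8×100 + 13 → eleven thousand eight hundred thirteen (English words)
eleven thousand eight hundred thirteen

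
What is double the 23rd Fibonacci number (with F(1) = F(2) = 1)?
The 23rd Fibonacci number (with F(1) = F(2) = 1) = 28657
Compute 28657 × 2 = 57314
57314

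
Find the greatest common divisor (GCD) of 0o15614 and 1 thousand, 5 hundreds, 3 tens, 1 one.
Convert 0o15614 (octal) → 1×4096 + 5×512 + 6×64 + 1×8 + 4 = 7052 (decimal)
Convert 1 thousand, 5 hundreds, 3 tens, 1 one (place-value notation) → 1×1000 + 5×100 + 3×10 + 1 = 1531 (decimal)
Compute gcd(7052, 1531) = 1
1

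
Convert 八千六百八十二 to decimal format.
Convert 八千六百八十二 (Chinese numeral) → 8×1000 + 6×100 + 8×10 + 2 = 8682 (decimal)
8682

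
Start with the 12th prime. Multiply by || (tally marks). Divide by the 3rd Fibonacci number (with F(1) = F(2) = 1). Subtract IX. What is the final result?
Convert the 12th prime (prime index) → 37 (decimal)
Start: 37
Convert || (tally marks) → 2 (decimal)
37 × 2 = 74
Convert the 3rd Fibonacci number (with F(1) = F(2) = 1) (Fibonacci index) → 1, 1, 2 → 2 (decimal)
74 ÷ 2 = 37
Convert IX (Roman numeral) → 9 (decimal)
37 - 9 = 28
28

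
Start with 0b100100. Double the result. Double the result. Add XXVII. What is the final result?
Convert 0b100100 (binary) → 32 + 4 = 36 (decimal)
Start: 36
36 × 2 = 72
72 × 2 = 144
Convert XXVII (Roman numeral) → 10 + 10 + 5 + 1 + 1 = 27 (decimal)
144 + 27 = 171
171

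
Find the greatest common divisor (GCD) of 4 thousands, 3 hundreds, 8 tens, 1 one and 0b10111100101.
Convert 4 thousands, 3 hundreds, 8 tens, 1 one (place-value notation) → 4×1000 + 3×100 + 8×10 + 1 = 4381 (decimal)
Convert 0b10111100101 (binary) → 1024 + 256 + 128 + 64 + 32 + 4 + 1 = 1509 (decimal)
Compute gcd(4381, 1509) = 1
1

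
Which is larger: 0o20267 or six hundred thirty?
Convert 0o20267 (octal) → 2×4096 + 2×64 + 6×8 + 7 = 8375 (decimal)
Convert six hundred thirty (English words) → 6×100 + 30 = 630 (decimal)
Compare 8375 vs 630: larger = 8375
8375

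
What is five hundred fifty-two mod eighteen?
Convert five hundred fifty-two (English words) → 5×100 + 52 = 552 (decimal)
Convert eighteen (English words) → 18 (decimal)
Compute 552 mod 18 = 12
12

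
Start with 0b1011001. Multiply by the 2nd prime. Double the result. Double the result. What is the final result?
Convert 0b1011001 (binary) → 64 + 16 + 8 + 1 = 89 (decimal)
Start: 89
Convert the 2nd prime (prime index) → 3 (decimal)
89 × 3 = 267
267 × 2 = 534
534 × 2 = 1068
1068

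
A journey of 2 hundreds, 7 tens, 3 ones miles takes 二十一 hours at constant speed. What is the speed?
Convert 2 hundreds, 7 tens, 3 ones (place-value notation) → 2×100 + 7×10 + 3 = 273 (decimal)
Convert 二十一 (Chinese numeral) → 2×10 + 1 = 21 (decimal)
Compute 273 ÷ 21 = 13
13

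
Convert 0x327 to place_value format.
Convert 0x327 (hexadecimal) → 3×256 + 2×16 + 7 = 807 (decimal)
Convert 807 (decimal) → 807 = 8×100 + 7 → 8 hundreds, 7 ones (place-value notation)
8 hundreds, 7 ones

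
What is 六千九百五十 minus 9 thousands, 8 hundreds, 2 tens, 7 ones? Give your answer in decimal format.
Convert 六千九百五十 (Chinese numeral) → 6×1000 + 9×100 + 5×10 = 6950 (decimal)
Convert 9 thousands, 8 hundreds, 2 tens, 7 ones (place-value notation) → 9×1000 + 8×100 + 2×10 + 7 = 9827 (decimal)
Compute 6950 - 9827 = -2877
-2877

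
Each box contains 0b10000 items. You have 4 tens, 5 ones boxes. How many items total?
Convert 0b10000 (binary) → 16 (decimal)
Convert 4 tens, 5 ones (place-value notation) → 4×10 + 5 = 45 (decimal)
Compute 16 × 45 = 720
720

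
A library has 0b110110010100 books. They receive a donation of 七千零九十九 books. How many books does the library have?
Convert 0b110110010100 (binary) → 2048 + 1024 + 256 + 128 + 16 + 4 = 3476 (decimal)
Convert 七千零九十九 (Chinese numeral) → 7×1000 + 9×10 + 9 = 7099 (decimal)
Compute 3476 + 7099 = 10575
10575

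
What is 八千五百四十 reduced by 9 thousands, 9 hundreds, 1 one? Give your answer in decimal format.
Convert 八千五百四十 (Chinese numeral) → 8×1000 + 5×100 + 4×10 = 8540 (decimal)
Convert 9 thousands, 9 hundreds, 1 one (place-value notation) → 9×1000 + 9×100 + 1 = 9901 (decimal)
Compute 8540 - 9901 = -1361
-1361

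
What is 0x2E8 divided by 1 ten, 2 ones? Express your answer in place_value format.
Convert 0x2E8 (hexadecimal) → 2×256 + 14×16 + 8 = 744 (decimal)
Convert 1 ten, 2 ones (place-value notation) → 1×10 + 2 = 12 (decimal)
Compute 744 ÷ 12 = 62
Convert 62 (decimal) → 62 = 6×10 + 2 → 6 tens, 2 ones (place-value notation)
6 tens, 2 ones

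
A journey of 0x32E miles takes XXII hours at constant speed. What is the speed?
Convert 0x32E (hexadecimal) → 3×256 + 2×16 + 14 = 814 (decimal)
Convert XXII (Roman numeral) → 10 + 10 + 1 + 1 = 22 (decimal)
Compute 814 ÷ 22 = 37
37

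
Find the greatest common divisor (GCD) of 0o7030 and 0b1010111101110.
Convert 0o7030 (octal) → 7×512 + 3×8 = 3608 (decimal)
Convert 0b1010111101110 (binary) → 4096 + 1024 + 256 + 128 + 64 + 32 + 8 + 4 + 2 = 5614 (decimal)
Compute gcd(3608, 5614) = 2
2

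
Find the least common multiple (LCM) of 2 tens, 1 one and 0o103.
Convert 2 tens, 1 one (place-value notation) → 2×10 + 1 = 21 (decimal)
Convert 0o103 (octal) → 1×64 + 3 = 67 (decimal)
Compute lcm(21, 67) = 1407
1407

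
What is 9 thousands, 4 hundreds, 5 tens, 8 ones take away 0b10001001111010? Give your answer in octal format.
Convert 9 thousands, 4 hundreds, 5 tens, 8 ones (place-value notation) → 9×1000 + 4×100 + 5×10 + 8 = 9458 (decimal)
Convert 0b10001001111010 (binary) → 8192 + 512 + 64 + 32 + 16 + 8 + 2 = 8826 (decimal)
Compute 9458 - 8826 = 632
Convert 632 (decimal) → 632 = 1×512 + 1×64 + 7×8 → 0o1170 (octal)
0o1170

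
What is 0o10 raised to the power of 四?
Convert 0o10 (octal) → 1×8 = 8 (decimal)
Convert 四 (Chinese numeral) → 4 (decimal)
Compute 8 ^ 4 = 4096
4096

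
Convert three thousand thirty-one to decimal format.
Convert three thousand thirty-one (English words) → 3×1000 + 31 = 3031 (decimal)
3031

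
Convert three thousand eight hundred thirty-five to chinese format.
Convert three thousand eight hundred thirty-five (English words) → 3×1000 + 8×100 + 35 = 3835 (decimal)
Convert 3835 (decimal) → 3835 = 3×1000 + 8×100 + 3×10 + 5 → 三千八百三十五 (Chinese numeral)
三千八百三十五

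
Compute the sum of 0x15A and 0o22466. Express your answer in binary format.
Convert 0x15A (hexadecimal) → 1×256 + 5×16 + 10 = 346 (decimal)
Convert 0o22466 (octal) → 2×4096 + 2×512 + 4×64 + 6×8 + 6 = 9526 (decimal)
Compute 346 + 9526 = 9872
Convert 9872 (decimal) → 9872 = 8192 + 1024 + 512 + 128 + 16 → 0b10011010010000 (binary)
0b10011010010000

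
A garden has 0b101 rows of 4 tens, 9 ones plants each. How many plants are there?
Convert 4 tens, 9 ones (place-value notation) → 4×10 + 9 = 49 (decimal)
Convert 0b101 (binary) → 4 + 1 = 5 (decimal)
Compute 49 × 5 = 245
245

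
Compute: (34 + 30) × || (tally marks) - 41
Convert || (tally marks) → 2 (decimal)
Expression in decimal: (34 + 30) × 2 - 41
Parentheses first: 34 + 30 = 64
Multiply: 64 × 2 = 128
Subtract: 128 - 41 = 87
87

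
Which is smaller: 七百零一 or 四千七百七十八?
Convert 七百零一 (Chinese numeral) → 7×100 + 1 = 701 (decimal)
Convert 四千七百七十八 (Chinese numeral) → 4×1000 + 7×100 + 7×10 + 8 = 4778 (decimal)
Compare 701 vs 4778: smaller = 701
701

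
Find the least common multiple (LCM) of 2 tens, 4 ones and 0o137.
Convert 2 tens, 4 ones (place-value notation) → 2×10 + 4 = 24 (decimal)
Convert 0o137 (octal) → 1×64 + 3×8 + 7 = 95 (decimal)
Compute lcm(24, 95) = 2280
2280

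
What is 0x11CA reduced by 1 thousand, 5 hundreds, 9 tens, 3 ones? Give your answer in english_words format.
Convert 0x11CA (hexadecimal) → 1×4096 + 1×256 + 12×16 + 10 = 4554 (decimal)
Convert 1 thousand, 5 hundreds, 9 tens, 3 ones (place-value notation) → 1×1000 + 5×100 + 9×10 + 3 = 1593 (decimal)
Compute 4554 - 1593 = 2961
Convert 2961 (decimal) → 2961 = 2×1000 + 9×100 + 61 → two thousand nine hundred sixty-one (English words)
two thousand nine hundred sixty-one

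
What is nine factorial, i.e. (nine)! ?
Convert nine (English words) → 9 (decimal)
Compute 9! = 362880
362880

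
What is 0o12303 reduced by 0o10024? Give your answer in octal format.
Convert 0o12303 (octal) → 1×4096 + 2×512 + 3×64 + 3 = 5315 (decimal)
Convert 0o10024 (octal) → 1×4096 + 2×8 + 4 = 4116 (decimal)
Compute 5315 - 4116 = 1199
Convert 1199 (decimal) → 1199 = 2×512 + 2×64 + 5×8 + 7 → 0o2257 (octal)
0o2257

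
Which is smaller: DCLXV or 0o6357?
Convert DCLXV (Roman numeral) → 500 + 100 + 50 + 10 + 5 = 665 (decimal)
Convert 0o6357 (octal) → 6×512 + 3×64 + 5×8 + 7 = 3311 (decimal)
Compare 665 vs 3311: smaller = 665
665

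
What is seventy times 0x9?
Convert seventy (English words) → 70 (decimal)
Convert 0x9 (hexadecimal) → 9 (decimal)
Compute 70 × 9 = 630
630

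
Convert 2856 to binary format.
Convert 2856 (decimal) → 2856 = 2048 + 512 + 256 + 32 + 8 → 0b101100101000 (binary)
0b101100101000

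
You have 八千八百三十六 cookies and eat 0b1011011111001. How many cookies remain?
Convert 八千八百三十六 (Chinese numeral) → 8×1000 + 8×100 + 3×10 + 6 = 8836 (decimal)
Convert 0b1011011111001 (binary) → 4096 + 1024 + 512 + 128 + 64 + 32 + 16 + 8 + 1 = 5881 (decimal)
Compute 8836 - 5881 = 2955
2955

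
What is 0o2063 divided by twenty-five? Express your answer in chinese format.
Convert 0o2063 (octal) → 2×512 + 6×8 + 3 = 1075 (decimal)
Convert twenty-five (English words) → 25 (decimal)
Compute 1075 ÷ 25 = 43
Convert 43 (decimal) → 43 = 4×10 + 3 → 四十三 (Chinese numeral)
四十三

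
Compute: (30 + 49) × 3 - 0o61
Convert 0o61 (octal) → 6×8 + 1 = 49 (decimal)
Expression in decimal: (30 + 49) × 3 - 49
Parentheses first: 30 + 49 = 79
Multiply: 79 × 3 = 237
Subtract: 237 - 49 = 188
188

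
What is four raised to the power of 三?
Convert four (English words) → 4 (decimal)
Convert 三 (Chinese numeral) → 3 (decimal)
Compute 4 ^ 3 = 64
64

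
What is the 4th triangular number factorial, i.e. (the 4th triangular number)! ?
Convert the 4th triangular number (triangular index) → 4×5/2 = 10 (decimal)
Compute 10! = 3628800
3628800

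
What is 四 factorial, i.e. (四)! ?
Convert 四 (Chinese numeral) → 4 (decimal)
Compute 4! = 24
24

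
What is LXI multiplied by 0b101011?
Convert LXI (Roman numeral) → 50 + 10 + 1 = 61 (decimal)
Convert 0b101011 (binary) → 32 + 8 + 2 + 1 = 43 (decimal)
Compute 61 × 43 = 2623
2623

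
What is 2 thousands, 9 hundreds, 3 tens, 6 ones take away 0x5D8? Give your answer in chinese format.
Convert 2 thousands, 9 hundreds, 3 tens, 6 ones (place-value notation) → 2×1000 + 9×100 + 3×10 + 6 = 2936 (decimal)
Convert 0x5D8 (hexadecimal) → 5×256 + 13×16 + 8 = 1496 (decimal)
Compute 2936 - 1496 = 1440
Convert 1440 (decimal) → 1440 = 1×1000 + 4×100 + 4×10 → 一千四百四十 (Chinese numeral)
一千四百四十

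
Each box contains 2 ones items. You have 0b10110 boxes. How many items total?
Convert 2 ones (place-value notation) → 2 (decimal)
Convert 0b10110 (binary) → 16 + 4 + 2 = 22 (decimal)
Compute 2 × 22 = 44
44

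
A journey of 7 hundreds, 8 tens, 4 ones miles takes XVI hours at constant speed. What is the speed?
Convert 7 hundreds, 8 tens, 4 ones (place-value notation) → 7×100 + 8×10 + 4 = 784 (decimal)
Convert XVI (Roman numeral) → 10 + 5 + 1 = 16 (decimal)
Compute 784 ÷ 16 = 49
49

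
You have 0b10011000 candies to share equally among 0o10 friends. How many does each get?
Convert 0b10011000 (binary) → 128 + 16 + 8 = 152 (decimal)
Convert 0o10 (octal) → 1×8 = 8 (decimal)
Compute 152 ÷ 8 = 19
19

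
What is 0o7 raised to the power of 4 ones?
Convert 0o7 (octal) → 7 (decimal)
Convert 4 ones (place-value notation) → 4 (decimal)
Compute 7 ^ 4 = 2401
2401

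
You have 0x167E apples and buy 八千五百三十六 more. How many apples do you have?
Convert 0x167E (hexadecimal) → 1×4096 + 6×256 + 7×16 + 14 = 5758 (decimal)
Convert 八千五百三十六 (Chinese numeral) → 8×1000 + 5×100 + 3×10 + 6 = 8536 (decimal)
Compute 5758 + 8536 = 14294
14294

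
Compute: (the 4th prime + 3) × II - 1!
Convert the 4th prime (prime index) → 7 (decimal)
Convert II (Roman numeral) → 1 + 1 = 2 (decimal)
Convert 1! (factorial) → 1 (decimal)
Expression in decimal: (7 + 3) × 2 - 1
Parentheses first: 7 + 3 = 10
Multiply: 10 × 2 = 20
Subtract: 20 - 1 = 19
19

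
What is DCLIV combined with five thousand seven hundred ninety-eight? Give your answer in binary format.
Convert DCLIV (Roman numeral) → 500 + 100 + 50 + 4 = 654 (decimal)
Convert five thousand seven hundred ninety-eight (English words) → 5×1000 + 7×100 + 98 = 5798 (decimal)
Compute 654 + 5798 = 6452
Convert 6452 (decimal) → 6452 = 4096 + 2048 + 256 + 32 + 16 + 4 → 0b1100100110100 (binary)
0b1100100110100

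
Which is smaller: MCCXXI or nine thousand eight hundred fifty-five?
Convert MCCXXI (Roman numeral) → 1000 + 100 + 100 + 10 + 10 + 1 = 1221 (decimal)
Convert nine thousand eight hundred fifty-five (English words) → 9×1000 + 8×100 + 55 = 9855 (decimal)
Compare 1221 vs 9855: smaller = 1221
1221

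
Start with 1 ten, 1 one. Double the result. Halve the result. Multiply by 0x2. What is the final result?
Convert 1 ten, 1 one (place-value notation) → 1×10 + 1 = 11 (decimal)
Start: 11
11 × 2 = 22
22 ÷ 2 = 11
Convert 0x2 (hexadecimal) → 2 (decimal)
11 × 2 = 22
22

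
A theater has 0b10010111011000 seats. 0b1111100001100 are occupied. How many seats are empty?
Convert 0b10010111011000 (binary) → 8192 + 1024 + 256 + 128 + 64 + 16 + 8 = 9688 (decimal)
Convert 0b1111100001100 (binary) → 4096 + 2048 + 1024 + 512 + 256 + 8 + 4 = 7948 (decimal)
Compute 9688 - 7948 = 1740
1740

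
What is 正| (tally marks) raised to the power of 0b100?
Convert 正| (tally marks) → 5 + 1 = 6 (decimal)
Convert 0b100 (binary) → 4 (decimal)
Compute 6 ^ 4 = 1296
1296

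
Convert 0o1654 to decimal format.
Convert 0o1654 (octal) → 1×512 + 6×64 + 5×8 + 4 = 940 (decimal)
940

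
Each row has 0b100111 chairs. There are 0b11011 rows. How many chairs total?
Convert 0b100111 (binary) → 32 + 4 + 2 + 1 = 39 (decimal)
Convert 0b11011 (binary) → 16 + 8 + 2 + 1 = 27 (decimal)
Compute 39 × 27 = 1053
1053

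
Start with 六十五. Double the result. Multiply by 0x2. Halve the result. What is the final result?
Convert 六十五 (Chinese numeral) → 6×10 + 5 = 65 (decimal)
Start: 65
65 × 2 = 130
Convert 0x2 (hexadecimal) → 2 (decimal)
130 × 2 = 260
260 ÷ 2 = 130
130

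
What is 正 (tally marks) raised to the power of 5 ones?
Convert 正 (tally marks) → 5 (decimal)
Convert 5 ones (place-value notation) → 5 (decimal)
Compute 5 ^ 5 = 3125
3125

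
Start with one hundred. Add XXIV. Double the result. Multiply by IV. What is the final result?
Convert one hundred (English words) → 1×100 = 100 (decimal)
Start: 100
Convert XXIV (Roman numeral) → 10 + 10 + 4 = 24 (decimal)
100 + 24 = 124
124 × 2 = 248
Convert IV (Roman numeral) → 4 (decimal)
248 × 4 = 992
992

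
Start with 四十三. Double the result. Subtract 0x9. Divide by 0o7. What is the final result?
Convert 四十三 (Chinese numeral) → 4×10 + 3 = 43 (decimal)
Start: 43
43 × 2 = 86
Convert 0x9 (hexadecimal) → 9 (decimal)
86 - 9 = 77
Convert 0o7 (octal) → 7 (decimal)
77 ÷ 7 = 11
11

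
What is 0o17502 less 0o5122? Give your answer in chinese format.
Convert 0o17502 (octal) → 1×4096 + 7×512 + 5×64 + 2 = 8002 (decimal)
Convert 0o5122 (octal) → 5×512 + 1×64 + 2×8 + 2 = 2642 (decimal)
Compute 8002 - 2642 = 5360
Convert 5360 (decimal) → 5360 = 5×1000 + 3×100 + 6×10 → 五千三百六十 (Chinese numeral)
五千三百六十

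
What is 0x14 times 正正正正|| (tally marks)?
Convert 0x14 (hexadecimal) → 1×16 + 4 = 20 (decimal)
Convert 正正正正|| (tally marks) → 5 + 5 + 5 + 5 + 2 = 22 (decimal)
Compute 20 × 22 = 440
440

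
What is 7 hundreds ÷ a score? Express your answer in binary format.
Convert 7 hundreds (place-value notation) → 7×100 = 700 (decimal)
Convert a score (colloquial) → 20 (decimal)
Compute 700 ÷ 20 = 35
Convert 35 (decimal) → 35 = 32 + 2 + 1 → 0b100011 (binary)
0b100011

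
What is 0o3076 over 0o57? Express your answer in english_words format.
Convert 0o3076 (octal) → 3×512 + 7×8 + 6 = 1598 (decimal)
Convert 0o57 (octal) → 5×8 + 7 = 47 (decimal)
Compute 1598 ÷ 47 = 34
Convert 34 (decimal) → thirty-four (English words)
thirty-four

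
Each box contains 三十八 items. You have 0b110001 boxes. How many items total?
Convert 三十八 (Chinese numeral) → 3×10 + 8 = 38 (decimal)
Convert 0b110001 (binary) → 32 + 16 + 1 = 49 (decimal)
Compute 38 × 49 = 1862
1862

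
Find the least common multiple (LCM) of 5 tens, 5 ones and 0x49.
Convert 5 tens, 5 ones (place-value notation) → 5×10 + 5 = 55 (decimal)
Convert 0x49 (hexadecimal) → 4×16 + 9 = 73 (decimal)
Compute lcm(55, 73) = 4015
4015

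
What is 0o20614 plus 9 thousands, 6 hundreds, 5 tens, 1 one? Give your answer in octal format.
Convert 0o20614 (octal) → 2×4096 + 6×64 + 1×8 + 4 = 8588 (decimal)
Convert 9 thousands, 6 hundreds, 5 tens, 1 one (place-value notation) → 9×1000 + 6×100 + 5×10 + 1 = 9651 (decimal)
Compute 8588 + 9651 = 18239
Convert 18239 (decimal) → 18239 = 4×4096 + 3×512 + 4×64 + 7×8 + 7 → 0o43477 (octal)
0o43477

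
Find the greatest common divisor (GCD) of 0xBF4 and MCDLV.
Convert 0xBF4 (hexadecimal) → 11×256 + 15×16 + 4 = 3060 (decimal)
Convert MCDLV (Roman numeral) → 1000 + 400 + 50 + 5 = 1455 (decimal)
Compute gcd(3060, 1455) = 15
15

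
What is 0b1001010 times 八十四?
Convert 0b1001010 (binary) → 64 + 8 + 2 = 74 (decimal)
Convert 八十四 (Chinese numeral) → 8×10 + 4 = 84 (decimal)
Compute 74 × 84 = 6216
6216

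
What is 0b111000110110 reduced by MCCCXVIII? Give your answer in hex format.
Convert 0b111000110110 (binary) → 2048 + 1024 + 512 + 32 + 16 + 4 + 2 = 3638 (decimal)
Convert MCCCXVIII (Roman numeral) → 1000 + 100 + 100 + 100 + 10 + 5 + 1 + 1 + 1 = 1318 (decimal)
Compute 3638 - 1318 = 2320
Convert 2320 (decimal) → 2320 = 9×256 + 1×16 → 0x910 (hexadecimal)
0x910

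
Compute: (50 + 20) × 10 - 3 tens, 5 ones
Convert 3 tens, 5 ones (place-value notation) → 3×10 + 5 = 35 (decimal)
Expression in decimal: (50 + 20) × 10 - 35
Parentheses first: 50 + 20 = 70
Multiply: 70 × 10 = 700
Subtract: 700 - 35 = 665
665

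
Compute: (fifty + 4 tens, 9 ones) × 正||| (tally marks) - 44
Convert fifty (English words) → 50 (decimal)
Convert 4 tens, 9 ones (place-value notation) → 4×10 + 9 = 49 (decimal)
Convert 正||| (tally marks) → 5 + 3 = 8 (decimal)
Expression in decimal: (50 + 49) × 8 - 44
Parentheses first: 50 + 49 = 99
Multiply: 99 × 8 = 792
Subtract: 792 - 44 = 748
748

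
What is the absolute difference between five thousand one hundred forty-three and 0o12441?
Convert five thousand one hundred forty-three (English words) → 5×1000 + 1×100 + 43 = 5143 (decimal)
Convert 0o12441 (octal) → 1×4096 + 2×512 + 4×64 + 4×8 + 1 = 5409 (decimal)
Compute |5143 - 5409| = 266
266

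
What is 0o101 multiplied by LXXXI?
Convert 0o101 (octal) → 1×64 + 1 = 65 (decimal)
Convert LXXXI (Roman numeral) → 50 + 10 + 10 + 10 + 1 = 81 (decimal)
Compute 65 × 81 = 5265
5265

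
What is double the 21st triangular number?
The 21st triangular number = 21×22/2 = 231
Compute 231 × 2 = 462
462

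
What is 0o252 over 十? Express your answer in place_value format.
Convert 0o252 (octal) → 2×64 + 5×8 + 2 = 170 (decimal)
Convert 十 (Chinese numeral) → 1×10 = 10 (decimal)
Compute 170 ÷ 10 = 17
Convert 17 (decimal) → 17 = 1×10 + 7 → 1 ten, 7 ones (place-value notation)
1 ten, 7 ones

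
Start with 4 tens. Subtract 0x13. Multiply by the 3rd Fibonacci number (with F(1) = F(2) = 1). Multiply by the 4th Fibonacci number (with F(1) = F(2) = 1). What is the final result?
Convert 4 tens (place-value notation) → 4×10 = 40 (decimal)
Start: 40
Convert 0x13 (hexadecimal) → 1×16 + 3 = 19 (decimal)
40 - 19 = 21
Convert the 3rd Fibonacci number (with F(1) = F(2) = 1) (Fibonacci index) → 1, 1, 2 → 2 (decimal)
21 × 2 = 42
Convert the 4th Fibonacci number (with F(1) = F(2) = 1) (Fibonacci index) → 1, 1, 2, 3 → 3 (decimal)
42 × 3 = 126
126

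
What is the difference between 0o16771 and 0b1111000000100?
Convert 0o16771 (octal) → 1×4096 + 6×512 + 7×64 + 7×8 + 1 = 7673 (decimal)
Convert 0b1111000000100 (binary) → 4096 + 2048 + 1024 + 512 + 4 = 7684 (decimal)
Difference: |7673 - 7684| = 11
11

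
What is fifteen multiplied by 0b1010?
Convert fifteen (English words) → 15 (decimal)
Convert 0b1010 (binary) → 8 + 2 = 10 (decimal)
Compute 15 × 10 = 150
150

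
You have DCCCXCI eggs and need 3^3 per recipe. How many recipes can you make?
Convert DCCCXCI (Roman numeral) → 500 + 100 + 100 + 100 + 90 + 1 = 891 (decimal)
Convert 3^3 (power) → 27 (decimal)
Compute 891 ÷ 27 = 33
33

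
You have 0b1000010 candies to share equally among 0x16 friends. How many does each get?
Convert 0b1000010 (binary) → 64 + 2 = 66 (decimal)
Convert 0x16 (hexadecimal) → 1×16 + 6 = 22 (decimal)
Compute 66 ÷ 22 = 3
3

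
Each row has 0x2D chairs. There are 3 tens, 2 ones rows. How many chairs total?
Convert 0x2D (hexadecimal) → 2×16 + 13 = 45 (decimal)
Convert 3 tens, 2 ones (place-value notation) → 3×10 + 2 = 32 (decimal)
Compute 45 × 32 = 1440
1440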